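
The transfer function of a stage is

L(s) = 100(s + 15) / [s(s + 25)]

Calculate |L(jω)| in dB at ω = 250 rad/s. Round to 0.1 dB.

-8.0 dB

At s = jω = j250:
zero (s+15): 15 + j250 → |·| = √(15²+250²) = √62725 ≈ 250.45, ∠ = arctan(250/15) ≈ 86.57°
pole (s+25): 25 + j250 → |·| = √(25²+250²) = √63125 ≈ 251.25, ∠ = arctan(250/25) ≈ 84.29°
pole at origin: |s| = 250, ∠ = 90.00° (in denominator)
|L| = 100 · 250.45 / 62812 ≈ 0.39873
Gain = 20 log₁₀(0.39873) ≈ -7.99 dB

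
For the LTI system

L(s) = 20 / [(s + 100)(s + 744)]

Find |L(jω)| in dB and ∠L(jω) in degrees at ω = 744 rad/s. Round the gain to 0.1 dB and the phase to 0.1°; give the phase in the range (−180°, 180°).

At s = jω = j744:
pole (s+100): 100 + j744 → |·| = √(100²+744²) = √563536 ≈ 750.69, ∠ = arctan(744/100) ≈ 82.34°
pole (s+744): 744 + j744 → |·| = √(744²+744²) = √1107072 ≈ 1052.2, ∠ = arctan(744/744) ≈ 45.00°
|L| = 20 / 7.8988e+05 ≈ 2.532e-05
Gain = 20 log₁₀(2.532e-05) ≈ -91.93 dB
∠L = 0.00° − 127.34° = -127.34°

-91.9 dB, -127.3°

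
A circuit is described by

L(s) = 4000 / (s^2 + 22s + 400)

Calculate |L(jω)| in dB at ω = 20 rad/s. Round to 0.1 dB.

At s = jω = j20:
quadratic: (j20)² + 22·j20 + 400 = 0 + j440 → |·| ≈ 440, ∠ ≈ 90.00°
|L| = 4000 / 440 ≈ 9.0909
Gain = 20 log₁₀(9.0909) ≈ 19.17 dB

19.2 dB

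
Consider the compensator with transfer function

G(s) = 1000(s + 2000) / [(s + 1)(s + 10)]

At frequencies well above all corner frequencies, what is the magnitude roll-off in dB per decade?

-20 dB/decade

Each pole contributes −20 dB/decade at high frequency; each zero contributes +20 dB/decade.
Net: 1 zero(s) − 2 pole(s) → -20 dB/decade.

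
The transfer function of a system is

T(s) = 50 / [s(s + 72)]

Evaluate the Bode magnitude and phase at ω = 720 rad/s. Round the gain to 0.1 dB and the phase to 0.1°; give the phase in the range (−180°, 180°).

-80.4 dB, -174.3°

At s = jω = j720:
pole (s+72): 72 + j720 → |·| = √(72²+720²) = √523584 ≈ 723.59, ∠ = arctan(720/72) ≈ 84.29°
pole at origin: |s| = 720, ∠ = 90.00° (in denominator)
|T| = 50 / 5.2098e+05 ≈ 9.5973e-05
Gain = 20 log₁₀(9.5973e-05) ≈ -80.36 dB
∠T = 0.00° − 174.29° = -174.29°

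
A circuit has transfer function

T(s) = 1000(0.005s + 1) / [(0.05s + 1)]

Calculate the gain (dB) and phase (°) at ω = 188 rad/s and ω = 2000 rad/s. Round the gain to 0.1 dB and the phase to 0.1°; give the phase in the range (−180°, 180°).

ω = 188: 43.2 dB, -40.7°; ω = 2000: 40.0 dB, -5.1°

At ω = 188 rad/s:
zero (1 + j188·0.005) = 1 + j0.94 → |·| ≈ 1.3724, ∠ ≈ 43.23°
pole (1 + j188·0.05) = 1 + j9.4 → |·| ≈ 9.453, ∠ ≈ 83.93°
|T| = 1000 · 1.3724 / (9.453) ≈ 145.18
Gain = 20 log₁₀(145.18) ≈ 43.24 dB
∠T = (43.23°) − (83.93°) = -40.70°

At ω = 2000 rad/s:
zero (1 + j2000·0.005) = 1 + j10 → |·| ≈ 10.05, ∠ ≈ 84.29°
pole (1 + j2000·0.05) = 1 + j100 → |·| ≈ 100, ∠ ≈ 89.43°
|T| = 1000 · 10.05 / (100) ≈ 100.5
Gain = 20 log₁₀(100.5) ≈ 40.04 dB
∠T = (84.29°) − (89.43°) = -5.14°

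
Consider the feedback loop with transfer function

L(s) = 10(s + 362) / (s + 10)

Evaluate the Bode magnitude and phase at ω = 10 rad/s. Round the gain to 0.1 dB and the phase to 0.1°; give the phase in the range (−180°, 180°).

At s = jω = j10:
zero (s+362): 362 + j10 → |·| = √(362²+10²) = √131144 ≈ 362.14, ∠ = arctan(10/362) ≈ 1.58°
pole (s+10): 10 + j10 → |·| = √(10²+10²) = √200 ≈ 14.142, ∠ = arctan(10/10) ≈ 45.00°
|L| = 10 · 362.14 / 14.142 ≈ 256.07
Gain = 20 log₁₀(256.07) ≈ 48.17 dB
∠L = 1.58° − 45.00° = -43.42°

48.2 dB, -43.4°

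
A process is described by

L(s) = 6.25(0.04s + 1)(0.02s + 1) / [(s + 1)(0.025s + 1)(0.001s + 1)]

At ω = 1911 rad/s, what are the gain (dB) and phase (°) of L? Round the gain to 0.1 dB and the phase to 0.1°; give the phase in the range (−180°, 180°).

-20.7 dB, -63.4°

At ω = 1911 rad/s:
zero (1 + j1911·0.04) = 1 + j76.44 → |·| ≈ 76.447, ∠ ≈ 89.25°
zero (1 + j1911·0.02) = 1 + j38.22 → |·| ≈ 38.233, ∠ ≈ 88.50°
pole (1 + j1911·1) = 1 + j1911 → |·| ≈ 1911, ∠ ≈ 89.97°
pole (1 + j1911·0.025) = 1 + j47.775 → |·| ≈ 47.785, ∠ ≈ 88.80°
pole (1 + j1911·0.001) = 1 + j1.911 → |·| ≈ 2.1568, ∠ ≈ 62.38°
|L| = 6.25 · 76.447 · 38.233 / (1911 · 47.785 · 2.1568) ≈ 0.092751
Gain = 20 log₁₀(0.092751) ≈ -20.65 dB
∠L = (89.25° + 88.50°) − (89.97° + 88.80° + 62.38°) = -63.40°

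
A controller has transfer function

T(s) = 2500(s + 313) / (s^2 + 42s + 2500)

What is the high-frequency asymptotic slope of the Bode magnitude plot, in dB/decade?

-20 dB/decade

Each pole contributes −20 dB/decade at high frequency; each zero contributes +20 dB/decade.
Net: 1 zero(s) − 2 pole(s) → -20 dB/decade.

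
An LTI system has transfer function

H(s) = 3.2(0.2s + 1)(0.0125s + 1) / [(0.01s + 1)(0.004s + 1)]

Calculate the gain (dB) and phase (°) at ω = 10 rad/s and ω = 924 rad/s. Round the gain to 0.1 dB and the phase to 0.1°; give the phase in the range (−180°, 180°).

At ω = 10 rad/s:
zero (1 + j10·0.2) = 1 + j2 → |·| ≈ 2.2361, ∠ ≈ 63.43°
zero (1 + j10·0.0125) = 1 + j0.125 → |·| ≈ 1.0078, ∠ ≈ 7.13°
pole (1 + j10·0.01) = 1 + j0.1 → |·| ≈ 1.005, ∠ ≈ 5.71°
pole (1 + j10·0.004) = 1 + j0.04 → |·| ≈ 1.0008, ∠ ≈ 2.29°
|H| = 3.2 · 2.2361 · 1.0078 / (1.005 · 1.0008) ≈ 7.1697
Gain = 20 log₁₀(7.1697) ≈ 17.11 dB
∠H = (63.43° + 7.13°) − (5.71° + 2.29°) = 62.56°

At ω = 924 rad/s:
zero (1 + j924·0.2) = 1 + j184.8 → |·| ≈ 184.8, ∠ ≈ 89.69°
zero (1 + j924·0.0125) = 1 + j11.55 → |·| ≈ 11.593, ∠ ≈ 85.05°
pole (1 + j924·0.01) = 1 + j9.24 → |·| ≈ 9.294, ∠ ≈ 83.82°
pole (1 + j924·0.004) = 1 + j3.696 → |·| ≈ 3.8289, ∠ ≈ 74.86°
|H| = 3.2 · 184.8 · 11.593 / (9.294 · 3.8289) ≈ 192.65
Gain = 20 log₁₀(192.65) ≈ 45.70 dB
∠H = (89.69° + 85.05°) − (83.82° + 74.86°) = 16.06°

ω = 10: 17.1 dB, 62.6°; ω = 924: 45.7 dB, 16.1°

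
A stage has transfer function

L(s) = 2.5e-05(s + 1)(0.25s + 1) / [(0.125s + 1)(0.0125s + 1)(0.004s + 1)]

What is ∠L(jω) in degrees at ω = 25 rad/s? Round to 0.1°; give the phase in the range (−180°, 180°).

73.3°

At ω = 25 rad/s:
zero (1 + j25·1) = 1 + j25 → |·| ≈ 25.02, ∠ ≈ 87.71°
zero (1 + j25·0.25) = 1 + j6.25 → |·| ≈ 6.3295, ∠ ≈ 80.91°
pole (1 + j25·0.125) = 1 + j3.125 → |·| ≈ 3.2811, ∠ ≈ 72.26°
pole (1 + j25·0.0125) = 1 + j0.3125 → |·| ≈ 1.0477, ∠ ≈ 17.35°
pole (1 + j25·0.004) = 1 + j0.1 → |·| ≈ 1.005, ∠ ≈ 5.71°
∠L = (87.71° + 80.91°) − (72.26° + 17.35° + 5.71°) = 73.30°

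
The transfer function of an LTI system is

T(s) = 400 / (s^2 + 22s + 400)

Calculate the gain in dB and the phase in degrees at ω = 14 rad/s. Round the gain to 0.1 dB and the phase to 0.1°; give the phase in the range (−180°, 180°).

At s = jω = j14:
quadratic: (j14)² + 22·j14 + 400 = 204 + j308 → |·| ≈ 369.43, ∠ ≈ 56.48°
|T| = 400 / 369.43 ≈ 1.0827
Gain = 20 log₁₀(1.0827) ≈ 0.69 dB
∠T = 0.00° − 56.48° = -56.48°

0.7 dB, -56.5°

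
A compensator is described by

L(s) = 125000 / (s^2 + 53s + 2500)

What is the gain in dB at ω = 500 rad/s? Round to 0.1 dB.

-6.0 dB

At s = jω = j500:
quadratic: (j500)² + 53·j500 + 2500 = -247500 + j26500 → |·| ≈ 2.4891e+05, ∠ ≈ 173.89°
|L| = 125000 / 2.4891e+05 ≈ 0.50219
Gain = 20 log₁₀(0.50219) ≈ -5.98 dB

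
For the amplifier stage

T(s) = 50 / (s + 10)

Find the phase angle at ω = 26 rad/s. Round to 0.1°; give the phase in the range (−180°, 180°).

Substitute s = j26:
Numerator: 50 = 50 + j0
Denominator: (j26) + 10 = 10 + j26
|N| = √(50² + 0²) ≈ 50, ∠N ≈ 0.00°
|D| = √(10² + 26²) ≈ 27.857, ∠D ≈ 68.96°
∠T = 0.00° − 68.96° = -68.96°

-69.0°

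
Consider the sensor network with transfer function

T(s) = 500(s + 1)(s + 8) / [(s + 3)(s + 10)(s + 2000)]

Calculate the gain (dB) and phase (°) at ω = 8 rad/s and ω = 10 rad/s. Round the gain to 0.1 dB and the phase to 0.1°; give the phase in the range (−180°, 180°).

At s = jω = j8:
zero (s+1): 1 + j8 → |·| = √(1²+8²) = √65 ≈ 8.0623, ∠ = arctan(8/1) ≈ 82.87°
zero (s+8): 8 + j8 → |·| = √(8²+8²) = √128 ≈ 11.314, ∠ = arctan(8/8) ≈ 45.00°
pole (s+3): 3 + j8 → |·| = √(3²+8²) = √73 ≈ 8.544, ∠ = arctan(8/3) ≈ 69.44°
pole (s+10): 10 + j8 → |·| = √(10²+8²) = √164 ≈ 12.806, ∠ = arctan(8/10) ≈ 38.66°
pole (s+2000): 2000 + j8 → |·| = √(2000²+8²) = √4000064 ≈ 2000, ∠ = arctan(8/2000) ≈ 0.23°
|T| = 500 · 91.217 / 2.1883e+05 ≈ 0.20842
Gain = 20 log₁₀(0.20842) ≈ -13.62 dB
∠T = 127.87° − 108.33° = 19.54°

At s = jω = j10:
zero (s+1): 1 + j10 → |·| = √(1²+10²) = √101 ≈ 10.05, ∠ = arctan(10/1) ≈ 84.29°
zero (s+8): 8 + j10 → |·| = √(8²+10²) = √164 ≈ 12.806, ∠ = arctan(10/8) ≈ 51.34°
pole (s+3): 3 + j10 → |·| = √(3²+10²) = √109 ≈ 10.44, ∠ = arctan(10/3) ≈ 73.30°
pole (s+10): 10 + j10 → |·| = √(10²+10²) = √200 ≈ 14.142, ∠ = arctan(10/10) ≈ 45.00°
pole (s+2000): 2000 + j10 → |·| = √(2000²+10²) = √4000100 ≈ 2000, ∠ = arctan(10/2000) ≈ 0.29°
|T| = 500 · 128.7 / 2.9528e+05 ≈ 0.21793
Gain = 20 log₁₀(0.21793) ≈ -13.23 dB
∠T = 135.63° − 118.59° = 17.04°

ω = 8: -13.6 dB, 19.5°; ω = 10: -13.2 dB, 17.0°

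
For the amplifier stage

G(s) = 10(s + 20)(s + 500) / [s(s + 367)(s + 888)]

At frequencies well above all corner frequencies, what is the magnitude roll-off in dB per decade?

Each pole contributes −20 dB/decade at high frequency; each zero contributes +20 dB/decade.
Net: 2 zero(s) − 3 pole(s) → -20 dB/decade.

-20 dB/decade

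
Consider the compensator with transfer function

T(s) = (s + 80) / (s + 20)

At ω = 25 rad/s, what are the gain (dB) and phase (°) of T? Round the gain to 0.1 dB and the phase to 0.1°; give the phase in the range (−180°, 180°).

Substitute s = j25:
Numerator: (j25) + 80 = 80 + j25
Denominator: (j25) + 20 = 20 + j25
|N| = √(80² + 25²) ≈ 83.815, ∠N ≈ 17.35°
|D| = √(20² + 25²) ≈ 32.016, ∠D ≈ 51.34°
|T| = 83.815 / 32.016 ≈ 2.6179
Gain = 20 log₁₀(2.6179) ≈ 8.36 dB
∠T = 17.35° − 51.34° = -33.99°

8.4 dB, -34.0°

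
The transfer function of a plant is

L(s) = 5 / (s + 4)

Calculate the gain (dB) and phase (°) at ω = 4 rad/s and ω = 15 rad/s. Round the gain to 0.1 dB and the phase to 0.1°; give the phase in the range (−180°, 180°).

At s = jω = j4:
pole (s+4): 4 + j4 → |·| = √(4²+4²) = √32 ≈ 5.6569, ∠ = arctan(4/4) ≈ 45.00°
|L| = 5 / 5.6569 ≈ 0.88388
Gain = 20 log₁₀(0.88388) ≈ -1.07 dB
∠L = 0.00° − 45.00° = -45.00°

At s = jω = j15:
pole (s+4): 4 + j15 → |·| = √(4²+15²) = √241 ≈ 15.524, ∠ = arctan(15/4) ≈ 75.07°
|L| = 5 / 15.524 ≈ 0.32208
Gain = 20 log₁₀(0.32208) ≈ -9.84 dB
∠L = 0.00° − 75.07° = -75.07°

ω = 4: -1.1 dB, -45.0°; ω = 15: -9.8 dB, -75.1°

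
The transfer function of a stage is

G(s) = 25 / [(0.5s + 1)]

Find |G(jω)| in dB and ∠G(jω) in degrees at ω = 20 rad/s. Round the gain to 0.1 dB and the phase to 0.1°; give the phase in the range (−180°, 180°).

7.9 dB, -84.3°

At ω = 20 rad/s:
pole (1 + j20·0.5) = 1 + j10 → |·| ≈ 10.05, ∠ ≈ 84.29°
|G| = 25 · 1 / (10.05) ≈ 2.4876
Gain = 20 log₁₀(2.4876) ≈ 7.92 dB
∠G = (0°) − (84.29°) = -84.29°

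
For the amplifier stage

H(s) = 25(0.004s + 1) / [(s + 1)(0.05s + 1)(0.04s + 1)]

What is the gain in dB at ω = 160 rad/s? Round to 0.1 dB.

-49.0 dB

At ω = 160 rad/s:
zero (1 + j160·0.004) = 1 + j0.64 → |·| ≈ 1.1873, ∠ ≈ 32.62°
pole (1 + j160·1) = 1 + j160 → |·| ≈ 160, ∠ ≈ 89.64°
pole (1 + j160·0.05) = 1 + j8 → |·| ≈ 8.0623, ∠ ≈ 82.87°
pole (1 + j160·0.04) = 1 + j6.4 → |·| ≈ 6.4777, ∠ ≈ 81.12°
|H| = 25 · 1.1873 / (160 · 8.0623 · 6.4777) ≈ 0.0035522
Gain = 20 log₁₀(0.0035522) ≈ -48.99 dB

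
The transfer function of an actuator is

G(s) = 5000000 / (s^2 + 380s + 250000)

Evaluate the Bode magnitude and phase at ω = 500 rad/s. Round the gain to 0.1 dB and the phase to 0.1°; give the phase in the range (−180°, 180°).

28.4 dB, -90.0°

At s = jω = j500:
quadratic: (j500)² + 380·j500 + 250000 = 0 + j190000 → |·| ≈ 1.9e+05, ∠ ≈ 90.00°
|G| = 5000000 / 1.9e+05 ≈ 26.316
Gain = 20 log₁₀(26.316) ≈ 28.40 dB
∠G = 0.00° − 90.00° = -90.00°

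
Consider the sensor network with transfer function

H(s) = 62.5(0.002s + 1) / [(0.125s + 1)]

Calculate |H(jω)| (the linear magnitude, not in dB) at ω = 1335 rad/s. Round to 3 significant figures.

At ω = 1335 rad/s:
zero (1 + j1335·0.002) = 1 + j2.67 → |·| ≈ 2.8511, ∠ ≈ 69.47°
pole (1 + j1335·0.125) = 1 + j166.875 → |·| ≈ 166.88, ∠ ≈ 89.66°
|H| = 62.5 · 2.8511 / (166.88) ≈ 1.0678

1.07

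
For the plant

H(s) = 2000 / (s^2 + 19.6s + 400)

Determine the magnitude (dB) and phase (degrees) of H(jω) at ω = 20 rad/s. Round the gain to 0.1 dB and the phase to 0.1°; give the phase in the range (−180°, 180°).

At s = jω = j20:
quadratic: (j20)² + 19.6·j20 + 400 = 0 + j392 → |·| ≈ 392, ∠ ≈ 90.00°
|H| = 2000 / 392 ≈ 5.102
Gain = 20 log₁₀(5.102) ≈ 14.15 dB
∠H = 0.00° − 90.00° = -90.00°

14.2 dB, -90.0°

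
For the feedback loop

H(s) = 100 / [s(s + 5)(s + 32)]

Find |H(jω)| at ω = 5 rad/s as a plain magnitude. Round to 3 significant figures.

0.0873

At s = jω = j5:
pole (s+5): 5 + j5 → |·| = √(5²+5²) = √50 ≈ 7.0711, ∠ = arctan(5/5) ≈ 45.00°
pole (s+32): 32 + j5 → |·| = √(32²+5²) = √1049 ≈ 32.388, ∠ = arctan(5/32) ≈ 8.88°
pole at origin: |s| = 5, ∠ = 90.00° (in denominator)
|H| = 100 / 1145.1 ≈ 0.087329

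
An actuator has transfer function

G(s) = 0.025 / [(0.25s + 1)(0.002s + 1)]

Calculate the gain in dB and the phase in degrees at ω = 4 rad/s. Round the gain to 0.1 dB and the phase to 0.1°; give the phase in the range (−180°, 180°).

At ω = 4 rad/s:
pole (1 + j4·0.25) = 1 + j1 → |·| ≈ 1.4142, ∠ ≈ 45.00°
pole (1 + j4·0.002) = 1 + j0.008 → |·| ≈ 1, ∠ ≈ 0.46°
|G| = 0.025 · 1 / (1.4142 · 1) ≈ 0.017678
Gain = 20 log₁₀(0.017678) ≈ -35.05 dB
∠G = (0°) − (45.00° + 0.46°) = -45.46°

-35.1 dB, -45.5°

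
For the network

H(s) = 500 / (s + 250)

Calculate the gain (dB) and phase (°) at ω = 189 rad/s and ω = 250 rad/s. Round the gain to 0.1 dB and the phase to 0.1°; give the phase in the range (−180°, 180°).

Substitute s = j189:
Numerator: 500 = 500 + j0
Denominator: (j189) + 250 = 250 + j189
|N| = √(500² + 0²) ≈ 500, ∠N ≈ 0.00°
|D| = √(250² + 189²) ≈ 313.4, ∠D ≈ 37.09°
|H| = 500 / 313.4 ≈ 1.5954
Gain = 20 log₁₀(1.5954) ≈ 4.06 dB
∠H = 0.00° − 37.09° = -37.09°

Substitute s = j250:
Numerator: 500 = 500 + j0
Denominator: (j250) + 250 = 250 + j250
|N| = √(500² + 0²) ≈ 500, ∠N ≈ 0.00°
|D| = √(250² + 250²) ≈ 353.55, ∠D ≈ 45.00°
|H| = 500 / 353.55 ≈ 1.4142
Gain = 20 log₁₀(1.4142) ≈ 3.01 dB
∠H = 0.00° − 45.00° = -45.00°

ω = 189: 4.1 dB, -37.1°; ω = 250: 3.0 dB, -45.0°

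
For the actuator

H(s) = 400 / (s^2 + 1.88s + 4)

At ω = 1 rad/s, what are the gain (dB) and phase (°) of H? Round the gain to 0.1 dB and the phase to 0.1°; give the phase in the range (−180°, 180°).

41.1 dB, -32.1°

At s = jω = j1:
quadratic: (j1)² + 1.88·j1 + 4 = 3 + j1.88 → |·| ≈ 3.5404, ∠ ≈ 32.07°
|H| = 400 / 3.5404 ≈ 112.98
Gain = 20 log₁₀(112.98) ≈ 41.06 dB
∠H = 0.00° − 32.07° = -32.07°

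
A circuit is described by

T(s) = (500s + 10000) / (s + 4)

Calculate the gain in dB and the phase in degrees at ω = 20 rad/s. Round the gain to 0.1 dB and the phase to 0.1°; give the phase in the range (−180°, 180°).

Substitute s = j20:
Numerator: 500(j20) + 10000 = 10000 + j10000
Denominator: (j20) + 4 = 4 + j20
|N| = √(10000² + 10000²) ≈ 14142, ∠N ≈ 45.00°
|D| = √(4² + 20²) ≈ 20.396, ∠D ≈ 78.69°
|T| = 14142 / 20.396 ≈ 693.37
Gain = 20 log₁₀(693.37) ≈ 56.82 dB
∠T = 45.00° − 78.69° = -33.69°

56.8 dB, -33.7°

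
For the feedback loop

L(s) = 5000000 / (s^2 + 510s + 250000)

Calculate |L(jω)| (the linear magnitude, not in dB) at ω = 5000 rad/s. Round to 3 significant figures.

0.201

At s = jω = j5000:
quadratic: (j5000)² + 510·j5000 + 250000 = -24750000 + j2550000 → |·| ≈ 2.4881e+07, ∠ ≈ 174.12°
|L| = 5000000 / 2.4881e+07 ≈ 0.20096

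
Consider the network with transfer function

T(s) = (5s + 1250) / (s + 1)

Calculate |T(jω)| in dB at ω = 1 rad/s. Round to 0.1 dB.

58.9 dB

Substitute s = j1:
Numerator: 5(j1) + 1250 = 1250 + j5
Denominator: (j1) + 1 = 1 + j1
|N| = √(1250² + 5²) ≈ 1250, ∠N ≈ 0.23°
|D| = √(1² + 1²) ≈ 1.4142, ∠D ≈ 45.00°
|T| = 1250 / 1.4142 ≈ 883.89
Gain = 20 log₁₀(883.89) ≈ 58.93 dB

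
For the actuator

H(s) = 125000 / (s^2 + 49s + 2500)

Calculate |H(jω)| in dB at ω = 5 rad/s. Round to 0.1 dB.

At s = jω = j5:
quadratic: (j5)² + 49·j5 + 2500 = 2475 + j245 → |·| ≈ 2487.1, ∠ ≈ 5.65°
|H| = 125000 / 2487.1 ≈ 50.259
Gain = 20 log₁₀(50.259) ≈ 34.02 dB

34.0 dB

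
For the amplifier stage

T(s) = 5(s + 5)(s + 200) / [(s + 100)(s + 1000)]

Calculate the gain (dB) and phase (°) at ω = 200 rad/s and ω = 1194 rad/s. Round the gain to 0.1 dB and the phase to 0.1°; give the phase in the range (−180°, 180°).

At s = jω = j200:
zero (s+5): 5 + j200 → |·| = √(5²+200²) = √40025 ≈ 200.06, ∠ = arctan(200/5) ≈ 88.57°
zero (s+200): 200 + j200 → |·| = √(200²+200²) = √80000 ≈ 282.84, ∠ = arctan(200/200) ≈ 45.00°
pole (s+100): 100 + j200 → |·| = √(100²+200²) = √50000 ≈ 223.61, ∠ = arctan(200/100) ≈ 63.43°
pole (s+1000): 1000 + j200 → |·| = √(1000²+200²) = √1040000 ≈ 1019.8, ∠ = arctan(200/1000) ≈ 11.31°
|T| = 5 · 56585 / 2.2804e+05 ≈ 1.2407
Gain = 20 log₁₀(1.2407) ≈ 1.87 dB
∠T = 133.57° − 74.74° = 58.83°

At s = jω = j1194:
zero (s+5): 5 + j1194 → |·| = √(5²+1194²) = √1425661 ≈ 1194, ∠ = arctan(1194/5) ≈ 89.76°
zero (s+200): 200 + j1194 → |·| = √(200²+1194²) = √1465636 ≈ 1210.6, ∠ = arctan(1194/200) ≈ 80.49°
pole (s+100): 100 + j1194 → |·| = √(100²+1194²) = √1435636 ≈ 1198.2, ∠ = arctan(1194/100) ≈ 85.21°
pole (s+1000): 1000 + j1194 → |·| = √(1000²+1194²) = √2425636 ≈ 1557.4, ∠ = arctan(1194/1000) ≈ 50.05°
|T| = 5 · 1.4455e+06 / 1.8661e+06 ≈ 3.8731
Gain = 20 log₁₀(3.8731) ≈ 11.76 dB
∠T = 170.25° − 135.26° = 34.99°

ω = 200: 1.9 dB, 58.8°; ω = 1194: 11.8 dB, 35.0°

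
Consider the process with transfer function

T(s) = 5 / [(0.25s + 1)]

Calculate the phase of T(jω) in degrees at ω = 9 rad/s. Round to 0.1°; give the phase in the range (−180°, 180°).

-66.0°

At ω = 9 rad/s:
pole (1 + j9·0.25) = 1 + j2.25 → |·| ≈ 2.4622, ∠ ≈ 66.04°
∠T = (0°) − (66.04°) = -66.04°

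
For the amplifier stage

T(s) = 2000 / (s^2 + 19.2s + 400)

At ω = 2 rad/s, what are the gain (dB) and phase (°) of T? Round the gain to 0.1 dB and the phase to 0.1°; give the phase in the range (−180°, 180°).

14.0 dB, -5.5°

At s = jω = j2:
quadratic: (j2)² + 19.2·j2 + 400 = 396 + j38.4 → |·| ≈ 397.86, ∠ ≈ 5.54°
|T| = 2000 / 397.86 ≈ 5.0269
Gain = 20 log₁₀(5.0269) ≈ 14.03 dB
∠T = 0.00° − 5.54° = -5.54°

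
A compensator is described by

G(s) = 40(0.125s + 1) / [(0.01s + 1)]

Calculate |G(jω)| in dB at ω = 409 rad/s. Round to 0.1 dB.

53.7 dB

At ω = 409 rad/s:
zero (1 + j409·0.125) = 1 + j51.125 → |·| ≈ 51.135, ∠ ≈ 88.88°
pole (1 + j409·0.01) = 1 + j4.09 → |·| ≈ 4.2105, ∠ ≈ 76.26°
|G| = 40 · 51.135 / (4.2105) ≈ 485.79
Gain = 20 log₁₀(485.79) ≈ 53.73 dB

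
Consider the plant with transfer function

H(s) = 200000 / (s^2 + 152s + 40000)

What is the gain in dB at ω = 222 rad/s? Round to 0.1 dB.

15.1 dB

At s = jω = j222:
quadratic: (j222)² + 152·j222 + 40000 = -9284 + j33744 → |·| ≈ 34998, ∠ ≈ 105.38°
|H| = 200000 / 34998 ≈ 5.7146
Gain = 20 log₁₀(5.7146) ≈ 15.14 dB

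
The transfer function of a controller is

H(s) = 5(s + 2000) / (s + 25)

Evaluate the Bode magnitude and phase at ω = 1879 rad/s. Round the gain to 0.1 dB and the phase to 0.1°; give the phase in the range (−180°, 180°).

17.3 dB, -46.0°

At s = jω = j1879:
zero (s+2000): 2000 + j1879 → |·| = √(2000²+1879²) = √7530641 ≈ 2744.2, ∠ = arctan(1879/2000) ≈ 43.21°
pole (s+25): 25 + j1879 → |·| = √(25²+1879²) = √3531266 ≈ 1879.2, ∠ = arctan(1879/25) ≈ 89.24°
|H| = 5 · 2744.2 / 1879.2 ≈ 7.3015
Gain = 20 log₁₀(7.3015) ≈ 17.27 dB
∠H = 43.21° − 89.24° = -46.03°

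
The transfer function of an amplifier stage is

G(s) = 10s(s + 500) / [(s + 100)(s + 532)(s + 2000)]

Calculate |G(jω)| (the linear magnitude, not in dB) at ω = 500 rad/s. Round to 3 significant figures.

0.00461

At s = jω = j500:
zero (s+500): 500 + j500 → |·| = √(500²+500²) = √500000 ≈ 707.11, ∠ = arctan(500/500) ≈ 45.00°
zero at origin: s = j500 → |·| = 500, ∠ = 90.00°
pole (s+100): 100 + j500 → |·| = √(100²+500²) = √260000 ≈ 509.9, ∠ = arctan(500/100) ≈ 78.69°
pole (s+532): 532 + j500 → |·| = √(532²+500²) = √533024 ≈ 730.08, ∠ = arctan(500/532) ≈ 43.22°
pole (s+2000): 2000 + j500 → |·| = √(2000²+500²) = √4250000 ≈ 2061.6, ∠ = arctan(500/2000) ≈ 14.04°
|G| = 10 · 3.5356e+05 / 7.6747e+08 ≈ 0.0046068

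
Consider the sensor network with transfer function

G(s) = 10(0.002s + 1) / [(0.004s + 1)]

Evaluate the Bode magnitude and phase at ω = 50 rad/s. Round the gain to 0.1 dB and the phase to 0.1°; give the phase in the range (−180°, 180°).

At ω = 50 rad/s:
zero (1 + j50·0.002) = 1 + j0.1 → |·| ≈ 1.005, ∠ ≈ 5.71°
pole (1 + j50·0.004) = 1 + j0.2 → |·| ≈ 1.0198, ∠ ≈ 11.31°
|G| = 10 · 1.005 / (1.0198) ≈ 9.8549
Gain = 20 log₁₀(9.8549) ≈ 19.87 dB
∠G = (5.71°) − (11.31°) = -5.60°

19.9 dB, -5.6°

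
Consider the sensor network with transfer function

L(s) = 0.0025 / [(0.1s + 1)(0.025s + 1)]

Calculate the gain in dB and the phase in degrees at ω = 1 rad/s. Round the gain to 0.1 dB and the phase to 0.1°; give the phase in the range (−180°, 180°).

At ω = 1 rad/s:
pole (1 + j1·0.1) = 1 + j0.1 → |·| ≈ 1.005, ∠ ≈ 5.71°
pole (1 + j1·0.025) = 1 + j0.025 → |·| ≈ 1.0003, ∠ ≈ 1.43°
|L| = 0.0025 · 1 / (1.005 · 1.0003) ≈ 0.0024868
Gain = 20 log₁₀(0.0024868) ≈ -52.09 dB
∠L = (0°) − (5.71° + 1.43°) = -7.14°

-52.1 dB, -7.1°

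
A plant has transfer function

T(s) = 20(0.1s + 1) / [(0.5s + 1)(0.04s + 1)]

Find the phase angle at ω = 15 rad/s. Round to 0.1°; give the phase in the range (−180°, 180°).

-57.1°

At ω = 15 rad/s:
zero (1 + j15·0.1) = 1 + j1.5 → |·| ≈ 1.8028, ∠ ≈ 56.31°
pole (1 + j15·0.5) = 1 + j7.5 → |·| ≈ 7.5664, ∠ ≈ 82.41°
pole (1 + j15·0.04) = 1 + j0.6 → |·| ≈ 1.1662, ∠ ≈ 30.96°
∠T = (56.31°) − (82.41° + 30.96°) = -57.06°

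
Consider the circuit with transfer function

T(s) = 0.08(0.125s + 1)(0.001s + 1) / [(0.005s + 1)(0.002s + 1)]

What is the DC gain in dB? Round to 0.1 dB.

-21.9 dB

T(0) = 0.08 · 1 / 1 = 0.08
20 log₁₀(0.08) ≈ -21.94 dB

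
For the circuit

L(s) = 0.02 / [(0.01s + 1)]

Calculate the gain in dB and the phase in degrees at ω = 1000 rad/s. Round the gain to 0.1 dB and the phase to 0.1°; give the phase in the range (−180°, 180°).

At ω = 1000 rad/s:
pole (1 + j1000·0.01) = 1 + j10 → |·| ≈ 10.05, ∠ ≈ 84.29°
|L| = 0.02 · 1 / (10.05) ≈ 0.00199
Gain = 20 log₁₀(0.00199) ≈ -54.02 dB
∠L = (0°) − (84.29°) = -84.29°

-54.0 dB, -84.3°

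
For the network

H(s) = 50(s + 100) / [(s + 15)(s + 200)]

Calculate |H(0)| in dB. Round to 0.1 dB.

H(0) = 50·100 / (15·200) ≈ 1.6667
20 log₁₀(1.6667) ≈ 4.44 dB

4.4 dB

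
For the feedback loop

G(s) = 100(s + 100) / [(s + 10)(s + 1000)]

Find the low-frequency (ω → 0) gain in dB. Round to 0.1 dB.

G(0) = 100·100 / (10·1000) = 1
20 log₁₀(1) ≈ 0.00 dB

0.0 dB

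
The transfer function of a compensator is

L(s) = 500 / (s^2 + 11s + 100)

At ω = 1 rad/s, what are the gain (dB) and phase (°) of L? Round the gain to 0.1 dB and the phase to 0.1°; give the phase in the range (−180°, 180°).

14.0 dB, -6.3°

At s = jω = j1:
quadratic: (j1)² + 11·j1 + 100 = 99 + j11 → |·| ≈ 99.609, ∠ ≈ 6.34°
|L| = 500 / 99.609 ≈ 5.0196
Gain = 20 log₁₀(5.0196) ≈ 14.01 dB
∠L = 0.00° − 6.34° = -6.34°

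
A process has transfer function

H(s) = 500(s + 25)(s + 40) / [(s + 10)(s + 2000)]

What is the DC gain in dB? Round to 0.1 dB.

28.0 dB

H(0) = 500·25·40 / (10·2000) = 25
20 log₁₀(25) ≈ 27.96 dB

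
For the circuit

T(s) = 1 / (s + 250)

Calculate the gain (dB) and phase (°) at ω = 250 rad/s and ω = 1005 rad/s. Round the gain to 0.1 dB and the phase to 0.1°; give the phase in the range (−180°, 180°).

Substitute s = j250:
Numerator: 1 = 1 + j0
Denominator: (j250) + 250 = 250 + j250
|N| = √(1² + 0²) ≈ 1, ∠N ≈ 0.00°
|D| = √(250² + 250²) ≈ 353.55, ∠D ≈ 45.00°
|T| = 1 / 353.55 ≈ 0.0028285
Gain = 20 log₁₀(0.0028285) ≈ -50.97 dB
∠T = 0.00° − 45.00° = -45.00°

Substitute s = j1005:
Numerator: 1 = 1 + j0
Denominator: (j1005) + 250 = 250 + j1005
|N| = √(1² + 0²) ≈ 1, ∠N ≈ 0.00°
|D| = √(250² + 1005²) ≈ 1035.6, ∠D ≈ 76.03°
|T| = 1 / 1035.6 ≈ 0.00096562
Gain = 20 log₁₀(0.00096562) ≈ -60.30 dB
∠T = 0.00° − 76.03° = -76.03°

ω = 250: -51.0 dB, -45.0°; ω = 1005: -60.3 dB, -76.0°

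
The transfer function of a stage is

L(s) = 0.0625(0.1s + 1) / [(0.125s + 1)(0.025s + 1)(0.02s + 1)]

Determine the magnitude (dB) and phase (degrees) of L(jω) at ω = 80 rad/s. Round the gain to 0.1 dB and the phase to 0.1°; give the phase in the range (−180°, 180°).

At ω = 80 rad/s:
zero (1 + j80·0.1) = 1 + j8 → |·| ≈ 8.0623, ∠ ≈ 82.87°
pole (1 + j80·0.125) = 1 + j10 → |·| ≈ 10.05, ∠ ≈ 84.29°
pole (1 + j80·0.025) = 1 + j2 → |·| ≈ 2.2361, ∠ ≈ 63.43°
pole (1 + j80·0.02) = 1 + j1.6 → |·| ≈ 1.8868, ∠ ≈ 57.99°
|L| = 0.0625 · 8.0623 / (10.05 · 2.2361 · 1.8868) ≈ 0.011884
Gain = 20 log₁₀(0.011884) ≈ -38.50 dB
∠L = (82.87°) − (84.29° + 63.43° + 57.99°) = -122.84°

-38.5 dB, -122.8°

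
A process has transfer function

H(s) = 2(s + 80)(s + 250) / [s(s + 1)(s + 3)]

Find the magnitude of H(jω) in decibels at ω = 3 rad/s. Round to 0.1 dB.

At s = jω = j3:
zero (s+80): 80 + j3 → |·| = √(80²+3²) = √6409 ≈ 80.056, ∠ = arctan(3/80) ≈ 2.15°
zero (s+250): 250 + j3 → |·| = √(250²+3²) = √62509 ≈ 250.02, ∠ = arctan(3/250) ≈ 0.69°
pole (s+1): 1 + j3 → |·| = √(1²+3²) = √10 ≈ 3.1623, ∠ = arctan(3/1) ≈ 71.57°
pole (s+3): 3 + j3 → |·| = √(3²+3²) = √18 ≈ 4.2426, ∠ = arctan(3/3) ≈ 45.00°
pole at origin: |s| = 3, ∠ = 90.00° (in denominator)
|H| = 2 · 20016 / 40.249 ≈ 994.61
Gain = 20 log₁₀(994.61) ≈ 59.95 dB

60.0 dB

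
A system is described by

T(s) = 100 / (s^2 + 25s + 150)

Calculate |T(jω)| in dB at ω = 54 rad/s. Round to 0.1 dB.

-29.8 dB

Substitute s = j54:
Numerator: 100 = 100 + j0
Denominator: (j54)^2 + 25(j54) + 150 = -2766 + j1350
|N| = √(100² + 0²) ≈ 100, ∠N ≈ 0.00°
|D| = √(2766² + 1350²) ≈ 3077.9, ∠D ≈ 153.98°
|T| = 100 / 3077.9 ≈ 0.03249
Gain = 20 log₁₀(0.03249) ≈ -29.77 dB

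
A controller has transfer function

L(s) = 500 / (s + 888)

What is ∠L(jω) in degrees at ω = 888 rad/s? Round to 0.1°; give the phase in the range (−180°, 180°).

-45.0°

Substitute s = j888:
Numerator: 500 = 500 + j0
Denominator: (j888) + 888 = 888 + j888
|N| = √(500² + 0²) ≈ 500, ∠N ≈ 0.00°
|D| = √(888² + 888²) ≈ 1255.8, ∠D ≈ 45.00°
∠L = 0.00° − 45.00° = -45.00°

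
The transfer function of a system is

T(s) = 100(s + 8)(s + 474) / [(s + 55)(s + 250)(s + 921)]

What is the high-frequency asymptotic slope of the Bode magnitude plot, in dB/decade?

-20 dB/decade

Each pole contributes −20 dB/decade at high frequency; each zero contributes +20 dB/decade.
Net: 2 zero(s) − 3 pole(s) → -20 dB/decade.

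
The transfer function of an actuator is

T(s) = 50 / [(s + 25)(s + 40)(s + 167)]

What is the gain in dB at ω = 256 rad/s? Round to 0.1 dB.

-112.2 dB

At s = jω = j256:
pole (s+25): 25 + j256 → |·| = √(25²+256²) = √66161 ≈ 257.22, ∠ = arctan(256/25) ≈ 84.42°
pole (s+40): 40 + j256 → |·| = √(40²+256²) = √67136 ≈ 259.11, ∠ = arctan(256/40) ≈ 81.12°
pole (s+167): 167 + j256 → |·| = √(167²+256²) = √93425 ≈ 305.66, ∠ = arctan(256/167) ≈ 56.88°
|T| = 50 / 2.0372e+07 ≈ 2.4543e-06
Gain = 20 log₁₀(2.4543e-06) ≈ -112.20 dB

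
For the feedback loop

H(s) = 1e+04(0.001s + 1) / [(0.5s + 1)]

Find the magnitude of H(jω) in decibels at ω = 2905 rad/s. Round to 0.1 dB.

At ω = 2905 rad/s:
zero (1 + j2905·0.001) = 1 + j2.905 → |·| ≈ 3.0723, ∠ ≈ 71.00°
pole (1 + j2905·0.5) = 1 + j1452.5 → |·| ≈ 1452.5, ∠ ≈ 89.96°
|H| = 1e+04 · 3.0723 / (1452.5) ≈ 21.152
Gain = 20 log₁₀(21.152) ≈ 26.51 dB

26.5 dB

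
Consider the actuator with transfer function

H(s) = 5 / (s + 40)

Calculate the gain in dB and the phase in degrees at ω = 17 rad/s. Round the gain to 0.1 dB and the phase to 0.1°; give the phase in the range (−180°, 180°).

Substitute s = j17:
Numerator: 5 = 5 + j0
Denominator: (j17) + 40 = 40 + j17
|N| = √(5² + 0²) ≈ 5, ∠N ≈ 0.00°
|D| = √(40² + 17²) ≈ 43.463, ∠D ≈ 23.03°
|H| = 5 / 43.463 ≈ 0.11504
Gain = 20 log₁₀(0.11504) ≈ -18.78 dB
∠H = 0.00° − 23.03° = -23.03°

-18.8 dB, -23.0°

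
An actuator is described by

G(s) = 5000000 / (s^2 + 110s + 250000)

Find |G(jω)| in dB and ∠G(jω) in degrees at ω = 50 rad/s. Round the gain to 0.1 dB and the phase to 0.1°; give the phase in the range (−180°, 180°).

At s = jω = j50:
quadratic: (j50)² + 110·j50 + 250000 = 247500 + j5500 → |·| ≈ 2.4756e+05, ∠ ≈ 1.27°
|G| = 5000000 / 2.4756e+05 ≈ 20.197
Gain = 20 log₁₀(20.197) ≈ 26.11 dB
∠G = 0.00° − 1.27° = -1.27°

26.1 dB, -1.3°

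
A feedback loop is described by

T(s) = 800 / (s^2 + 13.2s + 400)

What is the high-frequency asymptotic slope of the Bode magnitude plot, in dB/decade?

Each pole contributes −20 dB/decade at high frequency; each zero contributes +20 dB/decade.
Net: 0 zero(s) − 2 pole(s) → -40 dB/decade.

-40 dB/decade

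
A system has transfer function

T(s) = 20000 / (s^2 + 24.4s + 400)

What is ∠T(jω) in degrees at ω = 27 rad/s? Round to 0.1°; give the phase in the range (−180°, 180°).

-116.5°

At s = jω = j27:
quadratic: (j27)² + 24.4·j27 + 400 = -329 + j658.8 → |·| ≈ 736.38, ∠ ≈ 116.54°
∠T = 0.00° − 116.54° = -116.54°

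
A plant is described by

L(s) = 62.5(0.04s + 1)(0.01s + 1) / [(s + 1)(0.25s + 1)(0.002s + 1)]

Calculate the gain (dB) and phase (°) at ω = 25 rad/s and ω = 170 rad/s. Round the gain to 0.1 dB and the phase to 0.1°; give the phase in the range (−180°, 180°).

ω = 25: -4.8 dB, -112.4°; ω = 170: -19.1 dB, -55.9°

At ω = 25 rad/s:
zero (1 + j25·0.04) = 1 + j1 → |·| ≈ 1.4142, ∠ ≈ 45.00°
zero (1 + j25·0.01) = 1 + j0.25 → |·| ≈ 1.0308, ∠ ≈ 14.04°
pole (1 + j25·1) = 1 + j25 → |·| ≈ 25.02, ∠ ≈ 87.71°
pole (1 + j25·0.25) = 1 + j6.25 → |·| ≈ 6.3295, ∠ ≈ 80.91°
pole (1 + j25·0.002) = 1 + j0.05 → |·| ≈ 1.0012, ∠ ≈ 2.86°
|L| = 62.5 · 1.4142 · 1.0308 / (25.02 · 6.3295 · 1.0012) ≈ 0.57463
Gain = 20 log₁₀(0.57463) ≈ -4.81 dB
∠L = (45.00° + 14.04°) − (87.71° + 80.91° + 2.86°) = -112.44°

At ω = 170 rad/s:
zero (1 + j170·0.04) = 1 + j6.8 → |·| ≈ 6.8731, ∠ ≈ 81.63°
zero (1 + j170·0.01) = 1 + j1.7 → |·| ≈ 1.9723, ∠ ≈ 59.53°
pole (1 + j170·1) = 1 + j170 → |·| ≈ 170, ∠ ≈ 89.66°
pole (1 + j170·0.25) = 1 + j42.5 → |·| ≈ 42.512, ∠ ≈ 88.65°
pole (1 + j170·0.002) = 1 + j0.34 → |·| ≈ 1.0562, ∠ ≈ 18.78°
|L| = 62.5 · 6.8731 · 1.9723 / (170 · 42.512 · 1.0562) ≈ 0.11099
Gain = 20 log₁₀(0.11099) ≈ -19.09 dB
∠L = (81.63° + 59.53°) − (89.66° + 88.65° + 18.78°) = -55.93°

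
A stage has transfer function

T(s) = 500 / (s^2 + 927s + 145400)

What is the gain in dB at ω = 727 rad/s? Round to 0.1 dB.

Substitute s = j727:
Numerator: 500 = 500 + j0
Denominator: (j727)^2 + 927(j727) + 145400 = -383129 + j673929
|N| = √(500² + 0²) ≈ 500, ∠N ≈ 0.00°
|D| = √(383129² + 673929²) ≈ 7.7522e+05, ∠D ≈ 119.62°
|T| = 500 / 7.7522e+05 ≈ 0.00064498
Gain = 20 log₁₀(0.00064498) ≈ -63.81 dB

-63.8 dB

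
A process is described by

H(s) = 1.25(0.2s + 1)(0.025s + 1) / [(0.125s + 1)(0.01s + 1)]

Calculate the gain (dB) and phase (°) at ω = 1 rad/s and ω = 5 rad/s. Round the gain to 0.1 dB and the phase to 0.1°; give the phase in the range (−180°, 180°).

At ω = 1 rad/s:
zero (1 + j1·0.2) = 1 + j0.2 → |·| ≈ 1.0198, ∠ ≈ 11.31°
zero (1 + j1·0.025) = 1 + j0.025 → |·| ≈ 1.0003, ∠ ≈ 1.43°
pole (1 + j1·0.125) = 1 + j0.125 → |·| ≈ 1.0078, ∠ ≈ 7.13°
pole (1 + j1·0.01) = 1 + j0.01 → |·| ≈ 1, ∠ ≈ 0.57°
|H| = 1.25 · 1.0198 · 1.0003 / (1.0078 · 1) ≈ 1.2653
Gain = 20 log₁₀(1.2653) ≈ 2.04 dB
∠H = (11.31° + 1.43°) − (7.13° + 0.57°) = 5.04°

At ω = 5 rad/s:
zero (1 + j5·0.2) = 1 + j1 → |·| ≈ 1.4142, ∠ ≈ 45.00°
zero (1 + j5·0.025) = 1 + j0.125 → |·| ≈ 1.0078, ∠ ≈ 7.13°
pole (1 + j5·0.125) = 1 + j0.625 → |·| ≈ 1.1792, ∠ ≈ 32.01°
pole (1 + j5·0.01) = 1 + j0.05 → |·| ≈ 1.0012, ∠ ≈ 2.86°
|H| = 1.25 · 1.4142 · 1.0078 / (1.1792 · 1.0012) ≈ 1.509
Gain = 20 log₁₀(1.509) ≈ 3.57 dB
∠H = (45.00° + 7.13°) − (32.01° + 2.86°) = 17.26°

ω = 1: 2.0 dB, 5.0°; ω = 5: 3.6 dB, 17.3°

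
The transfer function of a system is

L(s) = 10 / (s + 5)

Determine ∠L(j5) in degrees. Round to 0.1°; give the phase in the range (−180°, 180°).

Substitute s = j5:
Numerator: 10 = 10 + j0
Denominator: (j5) + 5 = 5 + j5
|N| = √(10² + 0²) ≈ 10, ∠N ≈ 0.00°
|D| = √(5² + 5²) ≈ 7.0711, ∠D ≈ 45.00°
∠L = 0.00° − 45.00° = -45.00°

-45.0°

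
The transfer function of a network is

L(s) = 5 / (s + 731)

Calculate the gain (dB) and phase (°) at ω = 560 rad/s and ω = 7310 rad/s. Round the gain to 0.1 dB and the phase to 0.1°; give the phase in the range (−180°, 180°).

At s = jω = j560:
pole (s+731): 731 + j560 → |·| = √(731²+560²) = √847961 ≈ 920.85, ∠ = arctan(560/731) ≈ 37.45°
|L| = 5 / 920.85 ≈ 0.0054298
Gain = 20 log₁₀(0.0054298) ≈ -45.30 dB
∠L = 0.00° − 37.45° = -37.45°

At s = jω = j7310:
pole (s+731): 731 + j7310 → |·| = √(731²+7310²) = √53970461 ≈ 7346.5, ∠ = arctan(7310/731) ≈ 84.29°
|L| = 5 / 7346.5 ≈ 0.0006806
Gain = 20 log₁₀(0.0006806) ≈ -63.34 dB
∠L = 0.00° − 84.29° = -84.29°

ω = 560: -45.3 dB, -37.5°; ω = 7310: -63.3 dB, -84.3°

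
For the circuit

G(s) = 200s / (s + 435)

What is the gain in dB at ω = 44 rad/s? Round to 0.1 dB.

At s = jω = j44:
zero at origin: s = j44 → |·| = 44, ∠ = 90.00°
pole (s+435): 435 + j44 → |·| = √(435²+44²) = √191161 ≈ 437.22, ∠ = arctan(44/435) ≈ 5.78°
|G| = 200 · 44 / 437.22 ≈ 20.127
Gain = 20 log₁₀(20.127) ≈ 26.08 dB

26.1 dB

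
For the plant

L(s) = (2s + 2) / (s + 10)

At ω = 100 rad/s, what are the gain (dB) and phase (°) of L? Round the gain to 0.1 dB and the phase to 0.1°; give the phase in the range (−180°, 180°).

6.0 dB, 5.1°

Substitute s = j100:
Numerator: 2(j100) + 2 = 2 + j200
Denominator: (j100) + 10 = 10 + j100
|N| = √(2² + 200²) ≈ 200.01, ∠N ≈ 89.43°
|D| = √(10² + 100²) ≈ 100.5, ∠D ≈ 84.29°
|L| = 200.01 / 100.5 ≈ 1.9901
Gain = 20 log₁₀(1.9901) ≈ 5.98 dB
∠L = 89.43° − 84.29° = 5.14°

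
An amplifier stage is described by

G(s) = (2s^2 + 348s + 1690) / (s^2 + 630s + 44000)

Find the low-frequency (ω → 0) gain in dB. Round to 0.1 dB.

-28.3 dB

G(0) = 1690 / 44000 ≈ 0.038409
20 log₁₀(0.038409) ≈ -28.31 dB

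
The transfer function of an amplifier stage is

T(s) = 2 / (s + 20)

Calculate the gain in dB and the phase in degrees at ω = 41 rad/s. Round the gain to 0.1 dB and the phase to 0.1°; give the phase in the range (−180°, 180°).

-27.2 dB, -64.0°

Substitute s = j41:
Numerator: 2 = 2 + j0
Denominator: (j41) + 20 = 20 + j41
|N| = √(2² + 0²) ≈ 2, ∠N ≈ 0.00°
|D| = √(20² + 41²) ≈ 45.618, ∠D ≈ 64.00°
|T| = 2 / 45.618 ≈ 0.043842
Gain = 20 log₁₀(0.043842) ≈ -27.16 dB
∠T = 0.00° − 64.00° = -64.00°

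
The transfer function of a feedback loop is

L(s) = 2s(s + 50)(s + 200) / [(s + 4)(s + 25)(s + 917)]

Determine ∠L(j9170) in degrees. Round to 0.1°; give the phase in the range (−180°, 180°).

At s = jω = j9170:
zero (s+50): 50 + j9170 → |·| = √(50²+9170²) = √84091400 ≈ 9170.1, ∠ = arctan(9170/50) ≈ 89.69°
zero (s+200): 200 + j9170 → |·| = √(200²+9170²) = √84128900 ≈ 9172.2, ∠ = arctan(9170/200) ≈ 88.75°
zero at origin: s = j9170 → |·| = 9170, ∠ = 90.00°
pole (s+4): 4 + j9170 → |·| = √(4²+9170²) = √84088916 ≈ 9170, ∠ = arctan(9170/4) ≈ 89.98°
pole (s+25): 25 + j9170 → |·| = √(25²+9170²) = √84089525 ≈ 9170, ∠ = arctan(9170/25) ≈ 89.84°
pole (s+917): 917 + j9170 → |·| = √(917²+9170²) = √84929789 ≈ 9215.7, ∠ = arctan(9170/917) ≈ 84.29°
∠L = 268.44° − 264.11° = 4.33°

4.3°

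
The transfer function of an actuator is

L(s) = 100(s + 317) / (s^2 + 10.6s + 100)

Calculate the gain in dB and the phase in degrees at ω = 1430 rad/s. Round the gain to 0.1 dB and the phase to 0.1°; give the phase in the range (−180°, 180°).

At s = jω = j1430:
zero (s+317): 317 + j1430 → |·| = √(317²+1430²) = √2145389 ≈ 1464.7, ∠ = arctan(1430/317) ≈ 77.50°
quadratic: (j1430)² + 10.6·j1430 + 100 = -2044800 + j15158 → |·| ≈ 2.0449e+06, ∠ ≈ 179.58°
|L| = 100 · 1464.7 / 2.0449e+06 ≈ 0.071627
Gain = 20 log₁₀(0.071627) ≈ -22.90 dB
∠L = 77.50° − 179.58° = -102.08°

-22.9 dB, -102.1°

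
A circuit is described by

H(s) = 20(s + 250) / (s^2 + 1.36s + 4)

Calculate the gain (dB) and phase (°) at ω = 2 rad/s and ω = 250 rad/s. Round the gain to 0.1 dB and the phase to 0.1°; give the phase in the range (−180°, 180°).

ω = 2: 65.3 dB, -89.5°; ω = 250: -18.9 dB, -134.7°

At s = jω = j2:
zero (s+250): 250 + j2 → |·| = √(250²+2²) = √62504 ≈ 250.01, ∠ = arctan(2/250) ≈ 0.46°
quadratic: (j2)² + 1.36·j2 + 4 = 0 + j2.72 → |·| ≈ 2.72, ∠ ≈ 90.00°
|H| = 20 · 250.01 / 2.72 ≈ 1838.3
Gain = 20 log₁₀(1838.3) ≈ 65.29 dB
∠H = 0.46° − 90.00° = -89.54°

At s = jω = j250:
zero (s+250): 250 + j250 → |·| = √(250²+250²) = √125000 ≈ 353.55, ∠ = arctan(250/250) ≈ 45.00°
quadratic: (j250)² + 1.36·j250 + 4 = -62496 + j340 → |·| ≈ 62497, ∠ ≈ 179.69°
|H| = 20 · 353.55 / 62497 ≈ 0.11314
Gain = 20 log₁₀(0.11314) ≈ -18.93 dB
∠H = 45.00° − 179.69° = -134.69°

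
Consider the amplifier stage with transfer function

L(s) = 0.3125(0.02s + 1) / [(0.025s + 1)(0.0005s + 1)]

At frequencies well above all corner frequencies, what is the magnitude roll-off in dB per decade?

-20 dB/decade

Each pole contributes −20 dB/decade at high frequency; each zero contributes +20 dB/decade.
Net: 1 zero(s) − 2 pole(s) → -20 dB/decade.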